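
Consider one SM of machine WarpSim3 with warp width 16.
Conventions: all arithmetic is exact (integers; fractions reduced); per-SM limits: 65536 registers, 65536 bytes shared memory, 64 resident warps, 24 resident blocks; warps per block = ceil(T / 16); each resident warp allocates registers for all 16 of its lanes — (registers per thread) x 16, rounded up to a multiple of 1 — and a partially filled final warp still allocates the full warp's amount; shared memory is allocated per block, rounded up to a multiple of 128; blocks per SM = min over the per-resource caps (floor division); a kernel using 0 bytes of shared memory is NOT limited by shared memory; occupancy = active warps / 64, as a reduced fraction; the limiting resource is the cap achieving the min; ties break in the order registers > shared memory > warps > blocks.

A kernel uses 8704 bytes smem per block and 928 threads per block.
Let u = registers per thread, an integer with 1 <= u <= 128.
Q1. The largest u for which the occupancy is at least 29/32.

Answer: u = 70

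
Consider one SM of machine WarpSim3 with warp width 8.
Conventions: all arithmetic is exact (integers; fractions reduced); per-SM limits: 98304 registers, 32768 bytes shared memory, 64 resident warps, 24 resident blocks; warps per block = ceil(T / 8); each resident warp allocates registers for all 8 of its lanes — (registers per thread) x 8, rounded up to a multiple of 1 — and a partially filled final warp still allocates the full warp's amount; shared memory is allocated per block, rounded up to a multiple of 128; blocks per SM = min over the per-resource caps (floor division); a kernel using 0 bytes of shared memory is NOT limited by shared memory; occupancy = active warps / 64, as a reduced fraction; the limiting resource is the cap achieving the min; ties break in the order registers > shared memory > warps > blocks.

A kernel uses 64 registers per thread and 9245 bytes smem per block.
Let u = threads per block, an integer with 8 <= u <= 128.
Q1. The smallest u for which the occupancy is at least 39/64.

Answer: u = 97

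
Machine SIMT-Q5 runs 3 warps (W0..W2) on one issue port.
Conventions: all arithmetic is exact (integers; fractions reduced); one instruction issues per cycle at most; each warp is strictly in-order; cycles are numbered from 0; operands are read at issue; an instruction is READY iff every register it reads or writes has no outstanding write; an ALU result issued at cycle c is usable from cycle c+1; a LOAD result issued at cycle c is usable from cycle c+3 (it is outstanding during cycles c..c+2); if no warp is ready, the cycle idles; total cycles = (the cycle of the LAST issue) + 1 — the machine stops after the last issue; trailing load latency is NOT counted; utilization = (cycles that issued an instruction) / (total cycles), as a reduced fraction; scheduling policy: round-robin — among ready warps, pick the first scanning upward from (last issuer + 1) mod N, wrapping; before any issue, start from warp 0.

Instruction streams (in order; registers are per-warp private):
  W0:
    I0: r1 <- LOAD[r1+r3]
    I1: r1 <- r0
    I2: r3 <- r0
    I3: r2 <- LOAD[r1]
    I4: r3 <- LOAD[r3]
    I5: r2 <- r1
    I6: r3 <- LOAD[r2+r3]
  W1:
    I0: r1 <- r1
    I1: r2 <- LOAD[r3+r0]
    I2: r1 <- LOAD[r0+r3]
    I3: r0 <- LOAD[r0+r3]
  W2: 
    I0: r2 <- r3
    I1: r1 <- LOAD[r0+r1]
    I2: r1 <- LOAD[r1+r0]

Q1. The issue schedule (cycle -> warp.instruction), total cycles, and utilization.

cycle 0: W0.I0
cycle 1: W1.I0
cycle 2: W2.I0
cycle 3: W0.I1
cycle 4: W1.I1
cycle 5: W2.I1
cycle 6: W0.I2
cycle 7: W1.I2
cycle 8: W2.I2
cycle 9: W0.I3
cycle 10: W1.I3
cycle 11: W0.I4
cycle 12: W0.I5
cycle 13: idle
cycle 14: W0.I6

Answer: 15 cycles, utilization 14/15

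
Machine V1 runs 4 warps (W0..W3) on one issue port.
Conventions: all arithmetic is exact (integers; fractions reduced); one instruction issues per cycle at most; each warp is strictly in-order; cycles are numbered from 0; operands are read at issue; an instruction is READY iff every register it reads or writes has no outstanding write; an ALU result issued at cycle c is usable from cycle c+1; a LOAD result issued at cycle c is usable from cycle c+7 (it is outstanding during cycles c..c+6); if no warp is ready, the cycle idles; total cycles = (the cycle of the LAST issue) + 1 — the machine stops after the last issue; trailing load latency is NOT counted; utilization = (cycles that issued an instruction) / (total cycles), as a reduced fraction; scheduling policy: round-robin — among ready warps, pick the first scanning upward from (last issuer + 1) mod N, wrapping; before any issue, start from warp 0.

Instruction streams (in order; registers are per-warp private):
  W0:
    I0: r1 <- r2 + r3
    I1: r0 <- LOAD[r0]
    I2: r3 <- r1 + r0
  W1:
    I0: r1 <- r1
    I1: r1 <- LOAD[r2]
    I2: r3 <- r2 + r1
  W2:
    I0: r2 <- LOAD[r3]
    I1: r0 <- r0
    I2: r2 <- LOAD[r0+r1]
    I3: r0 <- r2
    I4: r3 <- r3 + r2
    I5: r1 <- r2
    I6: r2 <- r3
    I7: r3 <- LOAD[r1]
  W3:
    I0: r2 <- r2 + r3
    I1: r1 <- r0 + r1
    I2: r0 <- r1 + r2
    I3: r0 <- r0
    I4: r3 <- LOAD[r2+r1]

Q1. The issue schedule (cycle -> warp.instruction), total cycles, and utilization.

cycle 0: W0.I0
cycle 1: W1.I0
cycle 2: W2.I0
cycle 3: W3.I0
cycle 4: W0.I1
cycle 5: W1.I1
cycle 6: W2.I1
cycle 7: W3.I1
cycle 8: W3.I2
cycle 9: W2.I2
cycle 10: W3.I3
cycle 11: W0.I2
cycle 12: W1.I2
cycle 13: W3.I4
cycle 14: idle
cycle 15: idle
cycle 16: W2.I3
cycle 17: W2.I4
cycle 18: W2.I5
cycle 19: W2.I6
cycle 20: W2.I7

Answer: 21 cycles, utilization 19/21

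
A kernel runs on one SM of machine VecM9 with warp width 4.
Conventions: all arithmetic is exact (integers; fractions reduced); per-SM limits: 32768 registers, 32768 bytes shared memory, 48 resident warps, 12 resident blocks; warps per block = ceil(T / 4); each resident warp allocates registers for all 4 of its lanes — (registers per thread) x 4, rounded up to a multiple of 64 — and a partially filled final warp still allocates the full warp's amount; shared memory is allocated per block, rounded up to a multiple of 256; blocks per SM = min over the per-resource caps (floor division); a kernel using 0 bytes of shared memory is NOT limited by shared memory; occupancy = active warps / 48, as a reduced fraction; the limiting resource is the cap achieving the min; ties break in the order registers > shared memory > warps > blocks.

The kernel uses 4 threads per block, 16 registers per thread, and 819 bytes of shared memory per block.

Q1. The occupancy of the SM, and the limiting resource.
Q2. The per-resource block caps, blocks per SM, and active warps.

Answer: occupancy 1/4, limited by blocks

registers: 512 blocks
shared memory: 32 blocks
warps: 48 blocks
blocks: 12 blocks

Answer: 12 blocks, 12 active warps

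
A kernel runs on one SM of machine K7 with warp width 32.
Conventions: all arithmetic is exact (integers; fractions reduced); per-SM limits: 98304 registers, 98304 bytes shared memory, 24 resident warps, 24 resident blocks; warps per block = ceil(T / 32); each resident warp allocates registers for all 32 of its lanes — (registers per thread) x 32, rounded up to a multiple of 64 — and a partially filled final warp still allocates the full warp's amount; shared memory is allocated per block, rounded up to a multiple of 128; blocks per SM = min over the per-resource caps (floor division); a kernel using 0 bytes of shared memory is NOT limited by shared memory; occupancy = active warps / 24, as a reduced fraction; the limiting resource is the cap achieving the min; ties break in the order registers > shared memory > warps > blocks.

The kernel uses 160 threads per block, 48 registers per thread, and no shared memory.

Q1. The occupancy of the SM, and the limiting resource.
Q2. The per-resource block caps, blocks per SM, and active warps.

Answer: occupancy 5/6, limited by warps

registers: 12 blocks
shared memory: no limit (kernel uses none)
warps: 4 blocks
blocks: 24 blocks

Answer: 4 blocks, 20 active warps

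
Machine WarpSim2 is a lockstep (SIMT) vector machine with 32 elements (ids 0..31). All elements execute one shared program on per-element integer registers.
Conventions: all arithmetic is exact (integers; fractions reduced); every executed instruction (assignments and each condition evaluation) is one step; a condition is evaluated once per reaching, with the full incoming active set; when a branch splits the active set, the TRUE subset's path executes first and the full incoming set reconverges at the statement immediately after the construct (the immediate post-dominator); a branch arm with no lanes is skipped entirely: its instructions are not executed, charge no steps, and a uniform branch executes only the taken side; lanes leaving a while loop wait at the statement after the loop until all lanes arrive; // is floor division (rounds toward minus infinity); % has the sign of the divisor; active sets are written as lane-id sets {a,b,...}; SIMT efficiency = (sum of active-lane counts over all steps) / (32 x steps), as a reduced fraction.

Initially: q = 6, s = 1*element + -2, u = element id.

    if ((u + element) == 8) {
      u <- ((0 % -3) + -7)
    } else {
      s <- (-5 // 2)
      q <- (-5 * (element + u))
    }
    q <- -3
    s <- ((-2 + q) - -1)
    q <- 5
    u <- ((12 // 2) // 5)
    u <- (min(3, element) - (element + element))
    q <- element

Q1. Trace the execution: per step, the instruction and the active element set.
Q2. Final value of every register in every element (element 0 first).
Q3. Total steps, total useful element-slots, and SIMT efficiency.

step 0: eval ((u + element) == 8)    {0,1,2,3,4,5,6,7,8,9,10,11,12,13,14,15,16,17,18,19,20,21,22,23,24,25,26,27,28,29,30,31}
step 1: u <- ((0 % -3) + -7)         {4}
step 2: s <- (-5 // 2)               {0,1,2,3,5,6,7,8,9,10,11,12,13,14,15,16,17,18,19,20,21,22,23,24,25,26,27,28,29,30,31}
step 3: q <- (-5 * (element + u))    {0,1,2,3,5,6,7,8,9,10,11,12,13,14,15,16,17,18,19,20,21,22,23,24,25,26,27,28,29,30,31}
step 4: q <- -3                      {0,1,2,3,4,5,6,7,8,9,10,11,12,13,14,15,16,17,18,19,20,21,22,23,24,25,26,27,28,29,30,31}
step 5: s <- ((-2 + q) - -1)         {0,1,2,3,4,5,6,7,8,9,10,11,12,13,14,15,16,17,18,19,20,21,22,23,24,25,26,27,28,29,30,31}
step 6: q <- 5                       {0,1,2,3,4,5,6,7,8,9,10,11,12,13,14,15,16,17,18,19,20,21,22,23,24,25,26,27,28,29,30,31}
step 7: u <- ((12 // 2) // 5)        {0,1,2,3,4,5,6,7,8,9,10,11,12,13,14,15,16,17,18,19,20,21,22,23,24,25,26,27,28,29,30,31}
step 8: u <- (min(3, element) - (element + element)) {0,1,2,3,4,5,6,7,8,9,10,11,12,13,14,15,16,17,18,19,20,21,22,23,24,25,26,27,28,29,30,31}
step 9: q <- element                 {0,1,2,3,4,5,6,7,8,9,10,11,12,13,14,15,16,17,18,19,20,21,22,23,24,25,26,27,28,29,30,31}

Answer: 10 steps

q: 0,1,2,3,4,5,6,7,8,9,10,11,12,13,14,15,16,17,18,19,20,21,22,23,24,25,26,27,28,29,30,31
s: -4,-4,-4,-4,-4,-4,-4,-4,-4,-4,-4,-4,-4,-4,-4,-4,-4,-4,-4,-4,-4,-4,-4,-4,-4,-4,-4,-4,-4,-4,-4,-4
u: 0,-1,-2,-3,-5,-7,-9,-11,-13,-15,-17,-19,-21,-23,-25,-27,-29,-31,-33,-35,-37,-39,-41,-43,-45,-47,-49,-51,-53,-55,-57,-59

steps = 10; useful = 287; efficiency = 287/320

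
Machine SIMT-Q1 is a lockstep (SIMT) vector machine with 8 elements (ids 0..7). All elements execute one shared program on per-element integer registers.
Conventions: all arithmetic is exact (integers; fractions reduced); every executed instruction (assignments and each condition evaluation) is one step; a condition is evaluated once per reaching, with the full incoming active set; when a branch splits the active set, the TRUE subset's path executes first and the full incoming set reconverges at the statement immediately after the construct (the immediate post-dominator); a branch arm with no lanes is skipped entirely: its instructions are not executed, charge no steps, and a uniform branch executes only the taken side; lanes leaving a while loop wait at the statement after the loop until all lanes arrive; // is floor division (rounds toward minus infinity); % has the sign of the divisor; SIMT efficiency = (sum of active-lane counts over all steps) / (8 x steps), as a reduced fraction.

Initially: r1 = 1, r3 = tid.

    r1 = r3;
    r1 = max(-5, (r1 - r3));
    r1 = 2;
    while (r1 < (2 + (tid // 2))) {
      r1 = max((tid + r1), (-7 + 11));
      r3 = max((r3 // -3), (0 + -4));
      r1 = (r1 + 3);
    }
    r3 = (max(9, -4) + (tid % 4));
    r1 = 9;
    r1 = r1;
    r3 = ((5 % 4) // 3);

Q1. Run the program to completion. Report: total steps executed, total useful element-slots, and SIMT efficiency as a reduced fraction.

Answer: 12 steps, 88 useful, 11/12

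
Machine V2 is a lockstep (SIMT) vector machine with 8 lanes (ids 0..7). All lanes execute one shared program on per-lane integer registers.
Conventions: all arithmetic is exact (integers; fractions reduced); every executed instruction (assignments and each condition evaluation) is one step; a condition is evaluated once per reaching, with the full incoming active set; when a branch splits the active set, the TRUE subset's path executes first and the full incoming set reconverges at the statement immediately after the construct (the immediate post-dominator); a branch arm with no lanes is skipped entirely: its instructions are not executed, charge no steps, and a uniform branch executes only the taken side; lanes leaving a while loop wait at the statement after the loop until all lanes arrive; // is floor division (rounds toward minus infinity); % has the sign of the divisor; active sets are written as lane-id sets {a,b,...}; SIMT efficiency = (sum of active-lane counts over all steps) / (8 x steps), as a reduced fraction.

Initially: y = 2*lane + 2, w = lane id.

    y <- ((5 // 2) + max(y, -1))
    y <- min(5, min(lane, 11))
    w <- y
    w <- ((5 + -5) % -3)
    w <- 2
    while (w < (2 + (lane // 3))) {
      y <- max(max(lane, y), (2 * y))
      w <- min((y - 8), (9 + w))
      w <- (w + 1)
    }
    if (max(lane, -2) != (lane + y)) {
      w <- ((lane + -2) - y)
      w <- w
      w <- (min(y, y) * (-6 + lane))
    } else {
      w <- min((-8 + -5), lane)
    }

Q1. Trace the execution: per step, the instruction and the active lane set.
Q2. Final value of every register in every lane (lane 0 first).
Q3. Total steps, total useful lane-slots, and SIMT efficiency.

step 0: y <- ((5 // 2) + max(y, -1)) {0,1,2,3,4,5,6,7}
step 1: y <- min(5, min(lane, 11))   {0,1,2,3,4,5,6,7}
step 2: w <- y                       {0,1,2,3,4,5,6,7}
step 3: w <- ((5 + -5) % -3)         {0,1,2,3,4,5,6,7}
step 4: w <- 2                       {0,1,2,3,4,5,6,7}
step 5: eval (w < (2 + (lane // 3))) {0,1,2,3,4,5,6,7}
step 6: y <- max(max(lane, y), (2 * y)) {3,4,5,6,7}
step 7: w <- min((y - 8), (9 + w))   {3,4,5,6,7}
step 8: w <- (w + 1)                 {3,4,5,6,7}
step 9: eval (w < (2 + (lane // 3))) {3,4,5,6,7}
step 10: y <- max(max(lane, y), (2 * y)) {3,4,6,7}
step 11: w <- min((y - 8), (9 + w))   {3,4,6,7}
step 12: w <- (w + 1)                 {3,4,6,7}
step 13: eval (w < (2 + (lane // 3))) {3,4,6,7}
step 14: eval (max(lane, -2) != (lane + y)) {0,1,2,3,4,5,6,7}
step 15: w <- ((lane + -2) - y)       {1,2,3,4,5,6,7}
step 16: w <- w                       {1,2,3,4,5,6,7}
step 17: w <- (min(y, y) * (-6 + lane)) {1,2,3,4,5,6,7}
step 18: w <- min((-8 + -5), lane)    {0}

Answer: 19 steps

y: 0,1,2,12,16,10,20,20
w: -13,-5,-8,-36,-32,-10,0,20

steps = 19; useful = 114; efficiency = 114/152 = 3/4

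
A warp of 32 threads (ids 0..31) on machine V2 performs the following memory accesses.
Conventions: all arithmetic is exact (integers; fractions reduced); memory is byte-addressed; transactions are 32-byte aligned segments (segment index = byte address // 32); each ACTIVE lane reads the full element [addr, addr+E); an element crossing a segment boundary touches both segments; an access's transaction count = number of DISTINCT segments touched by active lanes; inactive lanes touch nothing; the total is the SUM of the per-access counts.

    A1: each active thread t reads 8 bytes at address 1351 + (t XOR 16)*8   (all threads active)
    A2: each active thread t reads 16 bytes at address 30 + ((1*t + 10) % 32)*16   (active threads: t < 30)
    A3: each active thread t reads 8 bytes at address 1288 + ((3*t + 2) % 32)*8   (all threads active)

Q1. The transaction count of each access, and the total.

A1: 9 transactions
A2: 17 transactions
A3: 9 transactions

Answer: 9,17,9; total 35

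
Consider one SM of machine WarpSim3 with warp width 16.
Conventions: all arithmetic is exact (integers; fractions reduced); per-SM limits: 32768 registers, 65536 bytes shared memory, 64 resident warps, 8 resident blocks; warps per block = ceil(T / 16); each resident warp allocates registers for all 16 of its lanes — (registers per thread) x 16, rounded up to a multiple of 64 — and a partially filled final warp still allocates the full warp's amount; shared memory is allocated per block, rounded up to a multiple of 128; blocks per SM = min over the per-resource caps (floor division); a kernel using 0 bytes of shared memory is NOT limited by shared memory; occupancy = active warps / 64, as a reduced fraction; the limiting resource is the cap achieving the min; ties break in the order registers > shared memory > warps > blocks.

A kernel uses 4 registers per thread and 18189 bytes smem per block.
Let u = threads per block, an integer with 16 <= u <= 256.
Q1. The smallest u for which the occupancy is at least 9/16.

Answer: u = 177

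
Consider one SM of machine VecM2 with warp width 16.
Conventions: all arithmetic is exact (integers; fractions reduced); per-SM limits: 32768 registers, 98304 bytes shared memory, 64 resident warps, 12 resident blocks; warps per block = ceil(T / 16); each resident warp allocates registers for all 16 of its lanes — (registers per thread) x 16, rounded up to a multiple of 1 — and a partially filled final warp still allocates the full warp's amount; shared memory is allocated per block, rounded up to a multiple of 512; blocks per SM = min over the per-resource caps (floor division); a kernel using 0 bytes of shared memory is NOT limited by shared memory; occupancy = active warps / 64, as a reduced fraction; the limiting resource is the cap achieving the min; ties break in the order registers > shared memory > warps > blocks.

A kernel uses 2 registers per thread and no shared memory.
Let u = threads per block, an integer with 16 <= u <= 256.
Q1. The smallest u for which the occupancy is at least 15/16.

Answer: u = 65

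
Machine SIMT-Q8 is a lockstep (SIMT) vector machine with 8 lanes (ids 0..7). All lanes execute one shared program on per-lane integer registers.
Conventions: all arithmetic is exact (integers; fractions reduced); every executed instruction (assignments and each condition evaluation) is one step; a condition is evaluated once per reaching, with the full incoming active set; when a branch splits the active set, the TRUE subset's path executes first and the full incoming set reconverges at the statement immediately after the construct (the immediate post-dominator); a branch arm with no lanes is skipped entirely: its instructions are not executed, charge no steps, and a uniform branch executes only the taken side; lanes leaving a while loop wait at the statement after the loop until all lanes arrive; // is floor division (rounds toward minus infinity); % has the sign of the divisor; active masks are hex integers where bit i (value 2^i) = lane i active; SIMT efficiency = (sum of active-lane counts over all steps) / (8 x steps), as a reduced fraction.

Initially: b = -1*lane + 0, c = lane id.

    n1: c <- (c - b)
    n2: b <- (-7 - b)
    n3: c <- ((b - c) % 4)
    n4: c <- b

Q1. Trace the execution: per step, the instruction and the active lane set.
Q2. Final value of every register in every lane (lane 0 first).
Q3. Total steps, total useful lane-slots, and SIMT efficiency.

step 0: c <- (c - b)                 0xff
step 1: b <- (-7 - b)                0xff
step 2: c <- ((b - c) % 4)           0xff
step 3: c <- b                       0xff

Answer: 4 steps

b: -7,-6,-5,-4,-3,-2,-1,0
c: -7,-6,-5,-4,-3,-2,-1,0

steps = 4; useful = 32; efficiency = 32/32 = 1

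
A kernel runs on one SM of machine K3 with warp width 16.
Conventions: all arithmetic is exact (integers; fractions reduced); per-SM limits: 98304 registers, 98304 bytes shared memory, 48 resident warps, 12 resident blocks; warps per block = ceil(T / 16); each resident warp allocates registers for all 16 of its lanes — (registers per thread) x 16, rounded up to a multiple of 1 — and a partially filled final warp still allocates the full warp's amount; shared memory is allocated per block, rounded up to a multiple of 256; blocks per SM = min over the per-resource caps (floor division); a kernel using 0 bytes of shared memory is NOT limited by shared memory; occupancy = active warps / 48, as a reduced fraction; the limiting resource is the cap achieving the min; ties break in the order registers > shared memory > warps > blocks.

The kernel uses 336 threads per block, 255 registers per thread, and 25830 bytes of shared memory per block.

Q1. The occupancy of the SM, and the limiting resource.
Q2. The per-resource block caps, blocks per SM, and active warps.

Answer: occupancy 7/16, limited by registers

registers: 1 block
shared memory: 3 blocks
warps: 2 blocks
blocks: 12 blocks

Answer: 1 block, 21 active warps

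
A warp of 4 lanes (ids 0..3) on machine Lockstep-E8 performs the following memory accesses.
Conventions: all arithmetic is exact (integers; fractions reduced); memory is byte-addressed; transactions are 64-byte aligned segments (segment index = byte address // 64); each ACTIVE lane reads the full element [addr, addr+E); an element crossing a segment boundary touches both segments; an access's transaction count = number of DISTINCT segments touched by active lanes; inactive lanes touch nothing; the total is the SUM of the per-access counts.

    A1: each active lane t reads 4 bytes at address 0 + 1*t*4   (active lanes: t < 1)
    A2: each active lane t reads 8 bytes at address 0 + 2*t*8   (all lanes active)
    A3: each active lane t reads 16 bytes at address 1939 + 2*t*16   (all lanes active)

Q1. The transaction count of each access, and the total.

A1: 1 transaction
A2: 1 transaction
A3: 3 transactions

Answer: 1,1,3; total 5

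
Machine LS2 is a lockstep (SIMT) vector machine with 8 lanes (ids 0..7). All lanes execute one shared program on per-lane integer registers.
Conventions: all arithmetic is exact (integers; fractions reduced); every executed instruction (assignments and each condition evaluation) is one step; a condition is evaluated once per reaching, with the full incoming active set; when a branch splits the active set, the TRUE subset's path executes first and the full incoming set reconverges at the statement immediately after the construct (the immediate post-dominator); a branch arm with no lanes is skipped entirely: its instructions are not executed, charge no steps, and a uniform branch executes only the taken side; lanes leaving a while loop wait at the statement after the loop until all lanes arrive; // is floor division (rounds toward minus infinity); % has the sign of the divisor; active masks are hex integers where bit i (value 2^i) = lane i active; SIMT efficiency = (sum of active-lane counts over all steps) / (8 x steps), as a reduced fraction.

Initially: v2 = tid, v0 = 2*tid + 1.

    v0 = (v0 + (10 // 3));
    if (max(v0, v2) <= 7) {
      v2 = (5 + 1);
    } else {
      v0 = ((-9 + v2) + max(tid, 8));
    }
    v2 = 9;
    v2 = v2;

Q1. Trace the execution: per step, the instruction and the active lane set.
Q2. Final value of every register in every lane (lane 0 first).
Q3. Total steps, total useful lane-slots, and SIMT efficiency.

step 0: v0 <- (v0 + (10 // 3))       0xff
step 1: eval (max(v0, v2) <= 7)      0xff
step 2: v2 <- (5 + 1)                0x03
step 3: v0 <- ((-9 + v2) + max(tid, 8)) 0xfc
step 4: v2 <- 9                      0xff
step 5: v2 <- v2                     0xff

Answer: 6 steps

v2: 9,9,9,9,9,9,9,9
v0: 4,6,1,2,3,4,5,6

steps = 6; useful = 40; efficiency = 40/48 = 5/6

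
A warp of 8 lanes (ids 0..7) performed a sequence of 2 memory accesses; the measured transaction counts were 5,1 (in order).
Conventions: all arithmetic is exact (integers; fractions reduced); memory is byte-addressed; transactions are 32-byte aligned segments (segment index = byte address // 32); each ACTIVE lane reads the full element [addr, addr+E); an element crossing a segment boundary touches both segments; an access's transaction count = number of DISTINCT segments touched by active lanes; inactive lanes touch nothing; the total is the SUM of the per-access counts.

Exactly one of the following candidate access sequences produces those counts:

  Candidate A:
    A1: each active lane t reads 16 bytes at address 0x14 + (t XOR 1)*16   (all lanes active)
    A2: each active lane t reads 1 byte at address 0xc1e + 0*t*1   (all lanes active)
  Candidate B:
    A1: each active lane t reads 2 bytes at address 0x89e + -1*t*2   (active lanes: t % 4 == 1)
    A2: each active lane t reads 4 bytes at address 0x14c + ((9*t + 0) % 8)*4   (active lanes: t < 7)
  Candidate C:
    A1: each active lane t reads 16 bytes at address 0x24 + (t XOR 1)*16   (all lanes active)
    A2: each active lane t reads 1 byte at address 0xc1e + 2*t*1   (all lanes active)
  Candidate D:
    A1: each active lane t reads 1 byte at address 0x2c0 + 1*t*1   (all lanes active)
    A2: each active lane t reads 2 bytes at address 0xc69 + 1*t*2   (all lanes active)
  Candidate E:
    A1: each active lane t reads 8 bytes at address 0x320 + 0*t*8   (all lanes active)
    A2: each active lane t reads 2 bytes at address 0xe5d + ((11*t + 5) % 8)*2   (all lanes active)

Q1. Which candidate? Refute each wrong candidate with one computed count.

B: A1 gives 1 transaction, not 5
C: A2 gives 2 transactions, not 1
D: A1 gives 1 transaction, not 5
E: A1 gives 1 transaction, not 5
A: all counts match (5,1)

Answer: A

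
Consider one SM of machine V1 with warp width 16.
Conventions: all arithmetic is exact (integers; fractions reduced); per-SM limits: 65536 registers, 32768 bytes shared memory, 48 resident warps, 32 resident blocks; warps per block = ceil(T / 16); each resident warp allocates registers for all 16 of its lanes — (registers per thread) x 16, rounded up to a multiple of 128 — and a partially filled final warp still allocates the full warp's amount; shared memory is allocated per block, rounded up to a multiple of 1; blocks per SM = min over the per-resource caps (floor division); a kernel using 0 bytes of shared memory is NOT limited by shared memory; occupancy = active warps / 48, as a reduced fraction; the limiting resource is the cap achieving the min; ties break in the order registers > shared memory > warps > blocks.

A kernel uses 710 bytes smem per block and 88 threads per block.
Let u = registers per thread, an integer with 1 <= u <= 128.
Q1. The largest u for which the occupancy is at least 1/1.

Answer: u = 80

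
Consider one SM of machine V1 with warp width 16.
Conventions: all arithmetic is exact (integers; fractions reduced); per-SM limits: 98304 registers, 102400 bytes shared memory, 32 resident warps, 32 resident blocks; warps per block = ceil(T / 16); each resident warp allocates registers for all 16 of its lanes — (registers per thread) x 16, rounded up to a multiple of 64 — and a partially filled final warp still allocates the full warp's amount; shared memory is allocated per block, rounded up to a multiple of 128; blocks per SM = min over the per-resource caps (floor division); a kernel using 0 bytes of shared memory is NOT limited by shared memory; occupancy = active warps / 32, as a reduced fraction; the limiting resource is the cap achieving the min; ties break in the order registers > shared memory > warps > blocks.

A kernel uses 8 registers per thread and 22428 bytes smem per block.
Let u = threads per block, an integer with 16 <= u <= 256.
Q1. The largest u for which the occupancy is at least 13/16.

Answer: u = 256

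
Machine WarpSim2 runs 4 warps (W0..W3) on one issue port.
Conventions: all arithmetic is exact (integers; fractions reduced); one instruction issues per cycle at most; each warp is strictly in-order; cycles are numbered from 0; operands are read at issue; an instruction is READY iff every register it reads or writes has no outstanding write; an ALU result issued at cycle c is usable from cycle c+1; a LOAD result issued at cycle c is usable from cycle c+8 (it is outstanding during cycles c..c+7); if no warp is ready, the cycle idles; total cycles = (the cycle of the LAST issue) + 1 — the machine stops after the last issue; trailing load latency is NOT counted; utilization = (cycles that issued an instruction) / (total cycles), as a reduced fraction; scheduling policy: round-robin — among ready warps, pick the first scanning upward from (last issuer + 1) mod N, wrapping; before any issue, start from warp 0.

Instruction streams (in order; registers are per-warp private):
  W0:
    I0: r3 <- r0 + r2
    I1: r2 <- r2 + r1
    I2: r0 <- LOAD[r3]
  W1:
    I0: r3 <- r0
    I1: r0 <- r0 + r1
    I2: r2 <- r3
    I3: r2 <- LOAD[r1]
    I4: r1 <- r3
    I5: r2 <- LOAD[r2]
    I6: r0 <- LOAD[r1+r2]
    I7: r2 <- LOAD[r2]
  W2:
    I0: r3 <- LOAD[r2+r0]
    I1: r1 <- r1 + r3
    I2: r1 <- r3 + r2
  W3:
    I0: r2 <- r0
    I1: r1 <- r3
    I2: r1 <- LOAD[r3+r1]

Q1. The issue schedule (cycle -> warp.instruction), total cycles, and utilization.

cycle 0: W0.I0
cycle 1: W1.I0
cycle 2: W2.I0
cycle 3: W3.I0
cycle 4: W0.I1
cycle 5: W1.I1
cycle 6: W3.I1
cycle 7: W0.I2
cycle 8: W1.I2
cycle 9: W3.I2
cycle 10: W1.I3
cycle 11: W2.I1
cycle 12: W1.I4
cycle 13: W2.I2
cycle 14: idle
cycle 15: idle
cycle 16: idle
cycle 17: idle
cycle 18: W1.I5
cycle 19: idle
cycle 20: idle
cycle 21: idle
cycle 22: idle
cycle 23: idle
cycle 24: idle
cycle 25: idle
cycle 26: W1.I6
cycle 27: W1.I7

Answer: 28 cycles, utilization 17/28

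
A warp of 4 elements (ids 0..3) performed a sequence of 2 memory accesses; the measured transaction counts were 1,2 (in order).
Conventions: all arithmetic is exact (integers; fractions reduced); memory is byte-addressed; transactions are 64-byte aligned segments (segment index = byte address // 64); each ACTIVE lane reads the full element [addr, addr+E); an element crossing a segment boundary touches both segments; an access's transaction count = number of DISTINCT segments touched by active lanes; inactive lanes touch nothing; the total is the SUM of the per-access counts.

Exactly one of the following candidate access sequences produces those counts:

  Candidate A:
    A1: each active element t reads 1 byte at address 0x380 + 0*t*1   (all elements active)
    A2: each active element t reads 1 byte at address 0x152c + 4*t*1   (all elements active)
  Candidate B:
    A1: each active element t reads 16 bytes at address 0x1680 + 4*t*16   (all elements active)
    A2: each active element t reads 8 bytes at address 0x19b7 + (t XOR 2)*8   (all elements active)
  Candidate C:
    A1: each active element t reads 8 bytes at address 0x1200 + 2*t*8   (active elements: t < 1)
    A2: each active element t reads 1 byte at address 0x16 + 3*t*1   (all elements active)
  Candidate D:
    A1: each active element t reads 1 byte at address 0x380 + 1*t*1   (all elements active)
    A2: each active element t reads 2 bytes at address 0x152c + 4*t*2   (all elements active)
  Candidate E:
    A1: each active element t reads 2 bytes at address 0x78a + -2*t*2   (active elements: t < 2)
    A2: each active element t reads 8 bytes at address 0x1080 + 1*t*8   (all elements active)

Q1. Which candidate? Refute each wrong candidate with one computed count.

A: A2 gives 1 transaction, not 2
B: A1 gives 4 transactions, not 1
C: A2 gives 1 transaction, not 2
E: A2 gives 1 transaction, not 2
D: all counts match (1,2)

Answer: D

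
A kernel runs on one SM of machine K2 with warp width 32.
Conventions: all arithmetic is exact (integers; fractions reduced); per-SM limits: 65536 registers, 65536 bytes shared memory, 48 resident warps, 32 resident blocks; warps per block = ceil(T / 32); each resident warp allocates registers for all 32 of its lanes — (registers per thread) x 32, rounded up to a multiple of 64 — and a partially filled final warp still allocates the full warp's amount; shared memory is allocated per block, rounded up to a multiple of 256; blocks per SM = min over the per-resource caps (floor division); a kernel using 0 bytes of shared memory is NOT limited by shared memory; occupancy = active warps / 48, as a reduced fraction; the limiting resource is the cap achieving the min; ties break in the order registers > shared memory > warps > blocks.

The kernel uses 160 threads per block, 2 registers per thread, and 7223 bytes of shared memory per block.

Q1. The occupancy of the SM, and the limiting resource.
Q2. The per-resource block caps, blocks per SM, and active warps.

Answer: occupancy 5/6, limited by shared memory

registers: 204 blocks
shared memory: 8 blocks
warps: 9 blocks
blocks: 32 blocks

Answer: 8 blocks, 40 active warps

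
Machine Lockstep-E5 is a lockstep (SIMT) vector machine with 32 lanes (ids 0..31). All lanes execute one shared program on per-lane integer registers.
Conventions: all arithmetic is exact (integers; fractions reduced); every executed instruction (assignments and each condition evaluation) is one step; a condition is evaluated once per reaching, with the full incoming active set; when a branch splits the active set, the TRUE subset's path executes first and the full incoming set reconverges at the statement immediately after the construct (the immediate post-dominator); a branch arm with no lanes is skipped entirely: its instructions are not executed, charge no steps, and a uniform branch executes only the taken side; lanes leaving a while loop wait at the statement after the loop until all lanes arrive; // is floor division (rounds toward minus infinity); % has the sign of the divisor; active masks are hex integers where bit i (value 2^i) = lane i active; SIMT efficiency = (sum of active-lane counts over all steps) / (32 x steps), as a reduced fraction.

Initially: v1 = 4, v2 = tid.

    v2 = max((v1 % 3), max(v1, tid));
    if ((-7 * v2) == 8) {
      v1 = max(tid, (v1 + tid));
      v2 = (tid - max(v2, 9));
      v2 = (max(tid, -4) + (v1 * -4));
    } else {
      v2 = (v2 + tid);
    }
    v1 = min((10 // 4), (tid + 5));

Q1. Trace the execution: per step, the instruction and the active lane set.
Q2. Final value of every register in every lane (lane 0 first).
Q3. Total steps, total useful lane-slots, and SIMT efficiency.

step 0: v2 <- max((v1 % 3), max(v1, tid)) 0xffffffff
step 1: eval ((-7 * v2) == 8)        0xffffffff
step 2: v2 <- (v2 + tid)             0xffffffff
step 3: v1 <- min((10 // 4), (tid + 5)) 0xffffffff

Answer: 4 steps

v1: 2,2,2,2,2,2,2,2,2,2,2,2,2,2,2,2,2,2,2,2,2,2,2,2,2,2,2,2,2,2,2,2
v2: 4,5,6,7,8,10,12,14,16,18,20,22,24,26,28,30,32,34,36,38,40,42,44,46,48,50,52,54,56,58,60,62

steps = 4; useful = 128; efficiency = 128/128 = 1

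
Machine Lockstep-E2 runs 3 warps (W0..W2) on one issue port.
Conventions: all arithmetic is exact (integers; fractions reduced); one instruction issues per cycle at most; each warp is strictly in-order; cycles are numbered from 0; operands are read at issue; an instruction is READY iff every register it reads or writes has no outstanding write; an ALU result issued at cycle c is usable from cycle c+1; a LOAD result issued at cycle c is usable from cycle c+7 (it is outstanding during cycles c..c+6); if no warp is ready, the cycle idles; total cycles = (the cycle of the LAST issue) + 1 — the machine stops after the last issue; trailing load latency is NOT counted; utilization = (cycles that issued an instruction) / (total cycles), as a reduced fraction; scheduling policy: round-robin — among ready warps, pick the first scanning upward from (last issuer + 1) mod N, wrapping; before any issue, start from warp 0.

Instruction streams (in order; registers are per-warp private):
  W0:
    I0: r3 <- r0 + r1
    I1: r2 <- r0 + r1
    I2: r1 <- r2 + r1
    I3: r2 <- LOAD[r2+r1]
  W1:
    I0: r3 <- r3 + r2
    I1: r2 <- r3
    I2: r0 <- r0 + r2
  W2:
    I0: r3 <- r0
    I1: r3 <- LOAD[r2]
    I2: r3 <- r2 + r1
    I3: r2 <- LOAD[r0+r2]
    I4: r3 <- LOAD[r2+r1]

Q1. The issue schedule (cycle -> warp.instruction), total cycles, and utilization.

cycle 0: W0.I0
cycle 1: W1.I0
cycle 2: W2.I0
cycle 3: W0.I1
cycle 4: W1.I1
cycle 5: W2.I1
cycle 6: W0.I2
cycle 7: W1.I2
cycle 8: W0.I3
cycle 9: idle
cycle 10: idle
cycle 11: idle
cycle 12: W2.I2
cycle 13: W2.I3
cycle 14: idle
cycle 15: idle
cycle 16: idle
cycle 17: idle
cycle 18: idle
cycle 19: idle
cycle 20: W2.I4

Answer: 21 cycles, utilization 4/7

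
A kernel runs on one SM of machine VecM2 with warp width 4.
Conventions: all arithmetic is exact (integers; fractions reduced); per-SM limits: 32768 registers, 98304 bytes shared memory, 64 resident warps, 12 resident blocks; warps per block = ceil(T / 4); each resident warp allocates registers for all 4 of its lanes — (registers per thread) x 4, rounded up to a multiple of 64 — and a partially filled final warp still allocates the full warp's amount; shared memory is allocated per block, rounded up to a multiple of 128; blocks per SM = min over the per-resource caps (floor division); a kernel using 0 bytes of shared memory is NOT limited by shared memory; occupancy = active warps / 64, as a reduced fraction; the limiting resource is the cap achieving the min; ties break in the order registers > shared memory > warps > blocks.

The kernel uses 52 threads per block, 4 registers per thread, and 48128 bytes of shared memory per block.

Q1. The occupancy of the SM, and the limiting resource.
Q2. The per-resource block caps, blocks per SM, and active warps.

Answer: occupancy 13/32, limited by shared memory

registers: 39 blocks
shared memory: 2 blocks
warps: 4 blocks
blocks: 12 blocks

Answer: 2 blocks, 26 active warps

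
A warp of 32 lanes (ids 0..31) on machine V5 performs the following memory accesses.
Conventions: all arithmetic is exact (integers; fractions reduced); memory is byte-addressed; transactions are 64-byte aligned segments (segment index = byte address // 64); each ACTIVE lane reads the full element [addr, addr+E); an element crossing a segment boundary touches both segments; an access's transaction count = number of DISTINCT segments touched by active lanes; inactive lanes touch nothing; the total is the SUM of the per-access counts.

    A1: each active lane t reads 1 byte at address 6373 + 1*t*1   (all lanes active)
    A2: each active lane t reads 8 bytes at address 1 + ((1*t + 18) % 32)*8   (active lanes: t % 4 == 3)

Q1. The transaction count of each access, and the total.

A1: 2 transactions
A2: 4 transactions

Answer: 2,4; total 6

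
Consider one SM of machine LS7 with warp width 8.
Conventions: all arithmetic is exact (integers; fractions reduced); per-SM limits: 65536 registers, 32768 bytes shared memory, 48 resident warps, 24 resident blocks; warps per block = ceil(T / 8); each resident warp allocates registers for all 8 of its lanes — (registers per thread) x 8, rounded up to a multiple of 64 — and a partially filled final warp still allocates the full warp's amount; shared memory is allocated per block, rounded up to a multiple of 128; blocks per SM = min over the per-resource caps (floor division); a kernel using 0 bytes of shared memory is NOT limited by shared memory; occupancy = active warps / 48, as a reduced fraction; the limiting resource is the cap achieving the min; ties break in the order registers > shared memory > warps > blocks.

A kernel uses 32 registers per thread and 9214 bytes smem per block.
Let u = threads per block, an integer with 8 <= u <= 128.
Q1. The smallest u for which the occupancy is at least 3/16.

Answer: u = 17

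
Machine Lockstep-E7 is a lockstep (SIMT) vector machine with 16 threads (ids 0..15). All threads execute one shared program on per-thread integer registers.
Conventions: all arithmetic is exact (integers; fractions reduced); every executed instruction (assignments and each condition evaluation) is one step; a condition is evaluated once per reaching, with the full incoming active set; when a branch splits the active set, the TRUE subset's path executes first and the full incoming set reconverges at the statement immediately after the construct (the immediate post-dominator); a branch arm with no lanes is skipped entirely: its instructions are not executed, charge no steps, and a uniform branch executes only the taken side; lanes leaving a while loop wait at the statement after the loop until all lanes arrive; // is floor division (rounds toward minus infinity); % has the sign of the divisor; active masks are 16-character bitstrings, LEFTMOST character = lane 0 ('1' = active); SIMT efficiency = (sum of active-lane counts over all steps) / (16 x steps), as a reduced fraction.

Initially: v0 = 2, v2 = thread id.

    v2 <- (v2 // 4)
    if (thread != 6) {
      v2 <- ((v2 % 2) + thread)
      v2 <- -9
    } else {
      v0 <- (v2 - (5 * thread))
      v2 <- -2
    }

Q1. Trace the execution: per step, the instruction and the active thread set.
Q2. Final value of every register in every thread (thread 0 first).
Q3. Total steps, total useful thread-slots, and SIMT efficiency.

step 0: v2 <- (v2 // 4)              1111111111111111
step 1: eval (thread != 6)           1111111111111111
step 2: v2 <- ((v2 % 2) + thread)    1111110111111111
step 3: v2 <- -9                     1111110111111111
step 4: v0 <- (v2 - (5 * thread))    0000001000000000
step 5: v2 <- -2                     0000001000000000

Answer: 6 steps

v0: 2,2,2,2,2,2,-29,2,2,2,2,2,2,2,2,2
v2: -9,-9,-9,-9,-9,-9,-2,-9,-9,-9,-9,-9,-9,-9,-9,-9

steps = 6; useful = 64; efficiency = 64/96 = 2/3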